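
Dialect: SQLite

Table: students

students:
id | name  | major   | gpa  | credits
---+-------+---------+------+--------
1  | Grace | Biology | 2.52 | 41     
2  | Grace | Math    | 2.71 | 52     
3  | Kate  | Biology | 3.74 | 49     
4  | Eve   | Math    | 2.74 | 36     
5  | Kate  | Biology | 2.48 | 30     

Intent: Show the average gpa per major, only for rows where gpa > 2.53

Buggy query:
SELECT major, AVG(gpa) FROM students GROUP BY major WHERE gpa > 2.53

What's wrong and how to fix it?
Bug: Row-level WHERE must come before GROUP BY in the clause order

Fix: Move the WHERE clause before GROUP BY

Corrected query:
SELECT major, AVG(gpa) FROM students WHERE gpa > 2.53 GROUP BY major

Result:
major   | AVG(gpa)
--------+---------
Biology | 3.74    
Math    | 2.725   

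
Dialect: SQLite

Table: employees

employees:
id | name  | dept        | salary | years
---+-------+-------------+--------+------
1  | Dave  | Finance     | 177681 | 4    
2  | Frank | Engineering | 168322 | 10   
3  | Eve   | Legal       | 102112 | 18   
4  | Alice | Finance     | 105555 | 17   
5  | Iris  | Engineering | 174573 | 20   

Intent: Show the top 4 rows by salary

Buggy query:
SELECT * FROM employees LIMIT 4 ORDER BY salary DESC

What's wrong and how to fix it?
Bug: LIMIT must come after ORDER BY

Fix: Sort with ORDER BY, then apply LIMIT

Corrected query:
SELECT * FROM employees ORDER BY salary DESC LIMIT 4

Result:
id | name  | dept        | salary | years
---+-------+-------------+--------+------
1  | Dave  | Finance     | 177681 | 4    
5  | Iris  | Engineering | 174573 | 20   
2  | Frank | Engineering | 168322 | 10   
4  | Alice | Finance     | 105555 | 17   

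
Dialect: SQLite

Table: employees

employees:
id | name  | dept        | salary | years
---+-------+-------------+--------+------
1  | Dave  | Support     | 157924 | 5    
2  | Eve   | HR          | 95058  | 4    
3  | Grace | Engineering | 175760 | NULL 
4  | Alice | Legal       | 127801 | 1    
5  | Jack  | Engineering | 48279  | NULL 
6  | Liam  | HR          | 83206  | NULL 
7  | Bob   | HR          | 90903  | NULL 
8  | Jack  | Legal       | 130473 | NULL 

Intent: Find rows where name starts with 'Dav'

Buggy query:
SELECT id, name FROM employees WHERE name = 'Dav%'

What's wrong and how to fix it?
Bug: Wildcards only work with LIKE; '=' treats '%' as a literal character

Fix: Use LIKE for wildcard pattern matching

Corrected query:
SELECT id, name FROM employees WHERE name LIKE 'Dav%'

Result:
id | name
---+-----
1  | Dave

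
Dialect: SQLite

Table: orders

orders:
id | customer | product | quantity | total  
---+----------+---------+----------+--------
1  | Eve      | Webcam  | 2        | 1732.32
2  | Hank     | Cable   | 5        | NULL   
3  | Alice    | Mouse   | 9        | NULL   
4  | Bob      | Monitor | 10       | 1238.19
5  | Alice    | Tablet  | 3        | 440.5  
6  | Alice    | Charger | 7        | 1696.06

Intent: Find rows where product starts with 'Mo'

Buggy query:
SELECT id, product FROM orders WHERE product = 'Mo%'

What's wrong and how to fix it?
Bug: '=' compares the literal string including the % character; pattern matching needs LIKE

Fix: Replace '=' with LIKE so 'Mo%' is treated as a pattern

Corrected query:
SELECT id, product FROM orders WHERE product LIKE 'Mo%'

Result:
id | product
---+--------
3  | Mouse  
4  | Monitor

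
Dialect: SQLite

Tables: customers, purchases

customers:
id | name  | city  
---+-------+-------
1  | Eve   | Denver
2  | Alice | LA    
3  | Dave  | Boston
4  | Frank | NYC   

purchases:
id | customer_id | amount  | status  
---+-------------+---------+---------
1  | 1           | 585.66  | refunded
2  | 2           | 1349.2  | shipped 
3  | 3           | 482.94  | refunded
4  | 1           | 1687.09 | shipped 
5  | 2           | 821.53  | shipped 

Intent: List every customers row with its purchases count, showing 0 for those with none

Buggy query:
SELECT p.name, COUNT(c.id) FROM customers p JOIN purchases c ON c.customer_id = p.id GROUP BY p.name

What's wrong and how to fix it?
Bug: INNER JOIN drops customers rows that have no matching purchases rows

Fix: Use LEFT JOIN so parents without children still appear (COUNT(c.id) gives 0)

Corrected query:
SELECT p.name, COUNT(c.id) FROM customers p LEFT JOIN purchases c ON c.customer_id = p.id GROUP BY p.name

Result:
name  | COUNT(c.id)
------+------------
Alice | 2          
Dave  | 1          
Eve   | 2          
Frank | 0          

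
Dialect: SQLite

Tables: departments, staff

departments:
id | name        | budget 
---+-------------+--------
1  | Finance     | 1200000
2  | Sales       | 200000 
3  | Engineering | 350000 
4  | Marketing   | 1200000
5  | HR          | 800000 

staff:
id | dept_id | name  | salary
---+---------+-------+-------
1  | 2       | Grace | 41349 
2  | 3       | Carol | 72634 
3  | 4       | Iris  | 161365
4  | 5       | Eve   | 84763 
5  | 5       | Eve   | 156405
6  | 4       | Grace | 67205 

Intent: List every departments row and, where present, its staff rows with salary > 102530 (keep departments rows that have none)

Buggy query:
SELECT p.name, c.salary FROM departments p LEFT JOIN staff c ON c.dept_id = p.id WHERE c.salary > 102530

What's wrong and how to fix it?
Bug: A WHERE condition on the right-hand table after LEFT JOIN drops unmatched parents

Fix: Move the right-table condition into the ON clause so unmatched parents are kept

Corrected query:
SELECT p.name, c.salary FROM departments p LEFT JOIN staff c ON c.dept_id = p.id AND c.salary > 102530

Result:
name        | salary
------------+-------
Finance     | NULL  
Sales       | NULL  
Engineering | NULL  
Marketing   | 161365
HR          | 156405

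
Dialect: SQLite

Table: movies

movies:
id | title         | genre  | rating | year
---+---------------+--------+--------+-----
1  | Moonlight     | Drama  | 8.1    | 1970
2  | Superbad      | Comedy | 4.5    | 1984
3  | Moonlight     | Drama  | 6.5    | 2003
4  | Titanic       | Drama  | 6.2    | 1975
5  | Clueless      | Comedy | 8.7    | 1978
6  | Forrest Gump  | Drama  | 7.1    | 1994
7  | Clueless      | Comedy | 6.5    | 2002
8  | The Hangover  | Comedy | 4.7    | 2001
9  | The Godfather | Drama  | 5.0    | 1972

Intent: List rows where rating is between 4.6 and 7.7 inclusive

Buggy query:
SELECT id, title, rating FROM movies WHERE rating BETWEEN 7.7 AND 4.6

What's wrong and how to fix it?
Bug: The bounds are reversed; BETWEEN a AND b requires a <= b to match anything

Fix: Write BETWEEN 4.6 AND 7.7

Corrected query:
SELECT id, title, rating FROM movies WHERE rating BETWEEN 4.6 AND 7.7

Result:
id | title         | rating
---+---------------+-------
3  | Moonlight     | 6.5   
4  | Titanic       | 6.2   
6  | Forrest Gump  | 7.1   
7  | Clueless      | 6.5   
8  | The Hangover  | 4.7   
9  | The Godfather | 5     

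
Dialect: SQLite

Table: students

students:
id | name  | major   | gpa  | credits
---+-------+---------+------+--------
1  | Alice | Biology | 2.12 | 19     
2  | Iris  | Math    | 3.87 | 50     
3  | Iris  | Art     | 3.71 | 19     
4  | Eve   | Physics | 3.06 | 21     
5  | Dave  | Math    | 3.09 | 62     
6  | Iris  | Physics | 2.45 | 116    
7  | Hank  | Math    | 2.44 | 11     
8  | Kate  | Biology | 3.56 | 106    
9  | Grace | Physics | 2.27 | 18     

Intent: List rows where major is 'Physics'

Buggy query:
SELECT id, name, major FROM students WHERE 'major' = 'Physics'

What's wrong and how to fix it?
Bug: 'major' in single quotes is a string literal, not the column; the comparison is literal-vs-literal and never true

Fix: Reference the column as major without single quotes

Corrected query:
SELECT id, name, major FROM students WHERE major = 'Physics'

Result:
id | name  | major  
---+-------+--------
4  | Eve   | Physics
6  | Iris  | Physics
9  | Grace | Physics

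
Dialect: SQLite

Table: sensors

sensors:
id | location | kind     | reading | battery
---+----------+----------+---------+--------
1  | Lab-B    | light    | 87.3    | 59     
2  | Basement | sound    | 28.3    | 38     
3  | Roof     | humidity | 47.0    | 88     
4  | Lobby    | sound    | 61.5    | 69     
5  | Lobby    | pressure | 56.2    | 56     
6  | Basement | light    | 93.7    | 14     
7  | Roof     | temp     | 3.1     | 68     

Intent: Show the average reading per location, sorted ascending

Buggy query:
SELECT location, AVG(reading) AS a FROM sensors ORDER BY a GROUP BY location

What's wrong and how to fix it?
Bug: GROUP BY must precede ORDER BY

Fix: Move ORDER BY to the end, after GROUP BY

Corrected query:
SELECT location, AVG(reading) AS a FROM sensors GROUP BY location ORDER BY a

Result:
location | a    
---------+------
Roof     | 25.05
Lobby    | 58.85
Basement | 61   
Lab-B    | 87.3 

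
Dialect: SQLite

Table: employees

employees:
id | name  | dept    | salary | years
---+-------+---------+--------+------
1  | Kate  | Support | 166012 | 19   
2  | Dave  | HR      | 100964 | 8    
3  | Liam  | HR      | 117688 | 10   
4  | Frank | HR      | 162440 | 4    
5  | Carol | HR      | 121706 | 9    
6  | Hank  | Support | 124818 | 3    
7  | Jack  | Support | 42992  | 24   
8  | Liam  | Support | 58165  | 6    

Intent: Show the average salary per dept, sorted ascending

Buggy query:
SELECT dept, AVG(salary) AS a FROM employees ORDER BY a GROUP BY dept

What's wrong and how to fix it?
Bug: GROUP BY must precede ORDER BY

Fix: Move ORDER BY to the end, after GROUP BY

Corrected query:
SELECT dept, AVG(salary) AS a FROM employees GROUP BY dept ORDER BY a

Result:
dept    | a       
--------+---------
Support | 97996.75
HR      | 125699.5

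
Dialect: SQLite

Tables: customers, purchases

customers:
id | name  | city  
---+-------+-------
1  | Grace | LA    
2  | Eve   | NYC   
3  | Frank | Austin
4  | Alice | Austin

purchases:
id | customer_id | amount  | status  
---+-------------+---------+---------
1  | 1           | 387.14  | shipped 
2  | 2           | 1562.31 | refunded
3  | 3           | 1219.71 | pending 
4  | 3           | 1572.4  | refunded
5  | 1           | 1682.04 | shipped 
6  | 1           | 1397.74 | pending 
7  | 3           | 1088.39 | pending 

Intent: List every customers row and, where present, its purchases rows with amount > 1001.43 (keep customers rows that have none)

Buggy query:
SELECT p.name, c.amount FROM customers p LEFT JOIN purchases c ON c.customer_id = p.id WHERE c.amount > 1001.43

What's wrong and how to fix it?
Bug: Filtering c.amount in WHERE discards the NULL rows produced by LEFT JOIN, turning it into an inner join

Fix: Put 'c.amount > 1001.43' in the JOIN's ON clause instead of WHERE

Corrected query:
SELECT p.name, c.amount FROM customers p LEFT JOIN purchases c ON c.customer_id = p.id AND c.amount > 1001.43

Result:
name  | amount 
------+--------
Grace | 1397.74
Grace | 1682.04
Eve   | 1562.31
Frank | 1088.39
Frank | 1219.71
Frank | 1572.4 
Alice | NULL   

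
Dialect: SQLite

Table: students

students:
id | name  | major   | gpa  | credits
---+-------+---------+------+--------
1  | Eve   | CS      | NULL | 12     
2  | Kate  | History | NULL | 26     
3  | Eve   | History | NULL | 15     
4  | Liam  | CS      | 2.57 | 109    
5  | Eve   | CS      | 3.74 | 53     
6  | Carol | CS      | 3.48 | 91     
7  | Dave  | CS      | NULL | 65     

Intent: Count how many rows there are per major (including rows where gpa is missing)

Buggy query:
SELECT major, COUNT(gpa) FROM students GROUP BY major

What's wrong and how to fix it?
Bug: COUNT(gpa) skips NULLs, so groups with missing gpa are undercounted

Fix: Use COUNT(*) to count all rows regardless of NULL

Corrected query:
SELECT major, COUNT(*) FROM students GROUP BY major

Result:
major   | COUNT(*)
--------+---------
CS      | 5       
History | 2       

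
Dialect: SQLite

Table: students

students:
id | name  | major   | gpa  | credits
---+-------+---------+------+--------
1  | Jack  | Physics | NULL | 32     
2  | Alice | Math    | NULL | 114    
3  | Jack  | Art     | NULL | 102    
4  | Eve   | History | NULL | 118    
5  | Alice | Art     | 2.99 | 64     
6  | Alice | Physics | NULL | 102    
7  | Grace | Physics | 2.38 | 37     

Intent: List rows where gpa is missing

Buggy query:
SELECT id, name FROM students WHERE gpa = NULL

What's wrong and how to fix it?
Bug: '= NULL' is always unknown in SQL three-valued logic, so no rows match

Fix: Replace '= NULL' with 'IS NULL'

Corrected query:
SELECT id, name FROM students WHERE gpa IS NULL

Result:
id | name 
---+------
1  | Jack 
2  | Alice
3  | Jack 
4  | Eve  
6  | Alice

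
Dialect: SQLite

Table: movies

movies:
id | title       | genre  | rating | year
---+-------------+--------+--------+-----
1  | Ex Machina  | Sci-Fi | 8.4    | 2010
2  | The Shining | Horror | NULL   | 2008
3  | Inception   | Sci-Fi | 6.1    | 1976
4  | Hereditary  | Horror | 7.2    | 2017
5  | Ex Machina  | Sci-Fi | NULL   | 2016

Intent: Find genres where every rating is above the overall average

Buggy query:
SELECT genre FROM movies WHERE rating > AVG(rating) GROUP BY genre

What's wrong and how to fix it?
Bug: AVG() is an aggregate; it can't sit directly in WHERE

Fix: Compute the overall average in a scalar subquery and compare each group's MIN against it in HAVING

Corrected query:
SELECT genre FROM movies GROUP BY genre HAVING MIN(rating) > (SELECT AVG(rating) FROM movies)

Result:
(no rows)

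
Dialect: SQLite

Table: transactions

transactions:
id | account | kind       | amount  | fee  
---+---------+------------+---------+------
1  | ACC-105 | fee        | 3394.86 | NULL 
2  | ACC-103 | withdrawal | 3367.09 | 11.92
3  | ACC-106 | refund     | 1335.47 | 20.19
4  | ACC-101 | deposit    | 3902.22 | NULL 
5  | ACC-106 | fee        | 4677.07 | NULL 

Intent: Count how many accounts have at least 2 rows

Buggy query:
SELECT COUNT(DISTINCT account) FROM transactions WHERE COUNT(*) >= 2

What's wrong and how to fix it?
Bug: WHERE filters individual rows, not groups, so a group-level COUNT is invalid there

Fix: Use a subquery that GROUPs and filters with HAVING, then count its rows

Corrected query:
SELECT COUNT(*) FROM (SELECT account FROM transactions GROUP BY account HAVING COUNT(*) >= 2)

Result:
COUNT(*)
--------
1       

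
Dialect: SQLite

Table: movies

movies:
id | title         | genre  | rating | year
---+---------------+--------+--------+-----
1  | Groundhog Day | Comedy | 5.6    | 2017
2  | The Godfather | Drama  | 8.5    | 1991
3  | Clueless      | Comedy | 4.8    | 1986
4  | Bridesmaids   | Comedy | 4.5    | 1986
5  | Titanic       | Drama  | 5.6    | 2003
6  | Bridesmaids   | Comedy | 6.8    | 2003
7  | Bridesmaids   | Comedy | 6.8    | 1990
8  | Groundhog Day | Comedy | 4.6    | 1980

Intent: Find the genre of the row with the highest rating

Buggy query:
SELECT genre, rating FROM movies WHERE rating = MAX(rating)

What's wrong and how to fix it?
Bug: WHERE is evaluated per row; an aggregate over the whole table isn't defined there

Fix: Wrap MAX in a scalar subquery so WHERE compares against a single value

Corrected query:
SELECT genre, rating FROM movies WHERE rating = (SELECT MAX(rating) FROM movies)

Result:
genre | rating
------+-------
Drama | 8.5   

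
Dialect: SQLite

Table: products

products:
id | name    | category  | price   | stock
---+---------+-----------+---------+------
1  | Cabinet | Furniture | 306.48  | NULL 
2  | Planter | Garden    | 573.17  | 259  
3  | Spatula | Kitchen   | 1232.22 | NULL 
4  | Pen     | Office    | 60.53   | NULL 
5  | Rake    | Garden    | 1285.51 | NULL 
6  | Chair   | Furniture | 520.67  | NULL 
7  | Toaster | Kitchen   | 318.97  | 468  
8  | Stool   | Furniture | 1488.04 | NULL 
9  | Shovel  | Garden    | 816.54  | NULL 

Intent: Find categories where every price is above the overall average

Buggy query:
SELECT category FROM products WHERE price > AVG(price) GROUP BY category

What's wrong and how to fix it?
Bug: AVG() is an aggregate; it can't sit directly in WHERE

Fix: Compute the overall average in a scalar subquery and compare each group's MIN against it in HAVING

Corrected query:
SELECT category FROM products GROUP BY category HAVING MIN(price) > (SELECT AVG(price) FROM products)

Result:
(no rows)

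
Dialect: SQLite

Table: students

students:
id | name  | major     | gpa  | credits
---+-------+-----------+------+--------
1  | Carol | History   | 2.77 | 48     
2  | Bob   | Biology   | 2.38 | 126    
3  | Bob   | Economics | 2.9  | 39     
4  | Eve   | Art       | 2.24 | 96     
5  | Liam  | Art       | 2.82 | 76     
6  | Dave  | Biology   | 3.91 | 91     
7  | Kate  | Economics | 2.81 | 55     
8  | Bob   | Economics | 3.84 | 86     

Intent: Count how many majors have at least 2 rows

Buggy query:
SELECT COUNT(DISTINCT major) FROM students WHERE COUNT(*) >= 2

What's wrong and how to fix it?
Bug: COUNT(*) cannot appear in WHERE; the per-group count doesn't exist yet

Fix: Group first with HAVING COUNT(*) >= 2, then COUNT the resulting groups

Corrected query:
SELECT COUNT(*) FROM (SELECT major FROM students GROUP BY major HAVING COUNT(*) >= 2)

Result:
COUNT(*)
--------
3       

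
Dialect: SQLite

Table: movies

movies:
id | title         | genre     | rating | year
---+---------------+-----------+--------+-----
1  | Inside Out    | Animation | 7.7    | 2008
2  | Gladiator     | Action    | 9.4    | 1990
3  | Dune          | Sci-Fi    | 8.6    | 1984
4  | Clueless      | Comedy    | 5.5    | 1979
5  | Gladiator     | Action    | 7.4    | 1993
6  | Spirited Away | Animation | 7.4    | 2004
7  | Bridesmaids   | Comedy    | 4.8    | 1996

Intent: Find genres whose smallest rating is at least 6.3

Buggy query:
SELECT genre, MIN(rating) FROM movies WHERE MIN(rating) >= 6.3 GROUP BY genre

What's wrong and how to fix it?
Bug: MIN() in WHERE is a misuse of aggregate

Fix: Replace WHERE with HAVING after the GROUP BY

Corrected query:
SELECT genre, MIN(rating) FROM movies GROUP BY genre HAVING MIN(rating) >= 6.3

Result:
genre     | MIN(rating)
----------+------------
Action    | 7.4        
Animation | 7.4        
Sci-Fi    | 8.6        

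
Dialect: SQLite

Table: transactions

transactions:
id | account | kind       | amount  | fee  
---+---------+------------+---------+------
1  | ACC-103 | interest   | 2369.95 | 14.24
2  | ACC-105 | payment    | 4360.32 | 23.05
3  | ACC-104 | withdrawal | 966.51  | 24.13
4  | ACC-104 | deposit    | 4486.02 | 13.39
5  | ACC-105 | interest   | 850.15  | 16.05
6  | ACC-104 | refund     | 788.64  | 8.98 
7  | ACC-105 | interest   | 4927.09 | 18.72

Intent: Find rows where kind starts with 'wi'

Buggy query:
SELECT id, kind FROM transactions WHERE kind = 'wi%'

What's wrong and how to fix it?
Bug: '=' compares the literal string including the % character; pattern matching needs LIKE

Fix: Replace '=' with LIKE so 'wi%' is treated as a pattern

Corrected query:
SELECT id, kind FROM transactions WHERE kind LIKE 'wi%'

Result:
id | kind      
---+-----------
3  | withdrawal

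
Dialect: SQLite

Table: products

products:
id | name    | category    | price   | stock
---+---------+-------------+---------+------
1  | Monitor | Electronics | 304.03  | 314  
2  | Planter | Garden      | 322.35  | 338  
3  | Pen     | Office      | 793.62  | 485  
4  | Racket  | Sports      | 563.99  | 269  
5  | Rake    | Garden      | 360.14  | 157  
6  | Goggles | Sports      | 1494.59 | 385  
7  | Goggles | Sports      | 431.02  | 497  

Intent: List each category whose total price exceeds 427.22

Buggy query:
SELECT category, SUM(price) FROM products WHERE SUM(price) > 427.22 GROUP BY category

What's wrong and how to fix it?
Bug: WHERE runs before GROUP BY, so aggregates aren't available there

Fix: Use HAVING (which filters groups after aggregation) instead of WHERE

Corrected query:
SELECT category, SUM(price) FROM products GROUP BY category HAVING SUM(price) > 427.22

Result:
category | SUM(price)
---------+-----------
Garden   | 682.49    
Office   | 793.62    
Sports   | 2489.6    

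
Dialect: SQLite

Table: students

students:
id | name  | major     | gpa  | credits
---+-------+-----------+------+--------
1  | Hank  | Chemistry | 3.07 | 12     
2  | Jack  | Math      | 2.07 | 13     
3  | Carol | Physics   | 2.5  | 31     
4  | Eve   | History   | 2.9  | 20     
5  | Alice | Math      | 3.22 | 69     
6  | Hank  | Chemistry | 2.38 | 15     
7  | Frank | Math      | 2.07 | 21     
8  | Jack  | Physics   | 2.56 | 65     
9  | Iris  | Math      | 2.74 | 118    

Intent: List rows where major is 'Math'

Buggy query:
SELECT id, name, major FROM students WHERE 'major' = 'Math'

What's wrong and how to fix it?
Bug: 'major' in single quotes is a string literal, not the column; the comparison is literal-vs-literal and never true

Fix: Reference the column as major without single quotes

Corrected query:
SELECT id, name, major FROM students WHERE major = 'Math'

Result:
id | name  | major
---+-------+------
2  | Jack  | Math 
5  | Alice | Math 
7  | Frank | Math 
9  | Iris  | Math 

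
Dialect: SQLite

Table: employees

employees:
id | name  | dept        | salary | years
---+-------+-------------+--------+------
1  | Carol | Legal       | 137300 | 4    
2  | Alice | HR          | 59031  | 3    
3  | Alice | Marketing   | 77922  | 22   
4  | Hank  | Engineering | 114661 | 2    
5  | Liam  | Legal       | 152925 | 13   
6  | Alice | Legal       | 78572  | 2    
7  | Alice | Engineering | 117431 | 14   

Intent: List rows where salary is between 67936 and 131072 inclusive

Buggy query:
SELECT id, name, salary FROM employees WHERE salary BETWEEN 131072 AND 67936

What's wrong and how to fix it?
Bug: BETWEEN expects the lower bound first; with 131072 AND 67936 the range is empty

Fix: Write BETWEEN 67936 AND 131072

Corrected query:
SELECT id, name, salary FROM employees WHERE salary BETWEEN 67936 AND 131072

Result:
id | name  | salary
---+-------+-------
3  | Alice | 77922 
4  | Hank  | 114661
6  | Alice | 78572 
7  | Alice | 117431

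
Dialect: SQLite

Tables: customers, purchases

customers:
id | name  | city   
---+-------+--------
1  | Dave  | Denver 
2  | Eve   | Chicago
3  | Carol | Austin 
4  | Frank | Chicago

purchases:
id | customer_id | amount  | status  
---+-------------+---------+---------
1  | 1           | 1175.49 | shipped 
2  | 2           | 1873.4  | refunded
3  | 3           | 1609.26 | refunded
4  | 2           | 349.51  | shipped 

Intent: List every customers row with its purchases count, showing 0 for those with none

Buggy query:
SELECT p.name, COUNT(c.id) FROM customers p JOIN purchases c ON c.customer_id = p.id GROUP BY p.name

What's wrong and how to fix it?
Bug: INNER JOIN drops customers rows that have no matching purchases rows

Fix: Use LEFT JOIN so parents without children still appear (COUNT(c.id) gives 0)

Corrected query:
SELECT p.name, COUNT(c.id) FROM customers p LEFT JOIN purchases c ON c.customer_id = p.id GROUP BY p.name

Result:
name  | COUNT(c.id)
------+------------
Carol | 1          
Dave  | 1          
Eve   | 2          
Frank | 0          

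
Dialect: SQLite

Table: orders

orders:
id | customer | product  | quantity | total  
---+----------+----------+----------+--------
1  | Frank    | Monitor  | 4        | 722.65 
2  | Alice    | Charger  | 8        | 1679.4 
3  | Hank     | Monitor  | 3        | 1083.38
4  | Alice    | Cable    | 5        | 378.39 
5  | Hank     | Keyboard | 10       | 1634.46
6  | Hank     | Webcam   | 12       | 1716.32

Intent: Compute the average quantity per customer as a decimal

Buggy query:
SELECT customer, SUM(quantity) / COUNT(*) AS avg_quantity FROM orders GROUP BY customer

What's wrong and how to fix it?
Bug: Both operands are integers, so '/' performs integer division and truncates

Fix: Cast one side to REAL so the division keeps the fractional part

Corrected query:
SELECT customer, SUM(quantity) * 1.0 / COUNT(*) AS avg_quantity FROM orders GROUP BY customer

Result:
customer | avg_quantity
---------+-------------
Alice    | 6.5         
Frank    | 4           
Hank     | 8.333333    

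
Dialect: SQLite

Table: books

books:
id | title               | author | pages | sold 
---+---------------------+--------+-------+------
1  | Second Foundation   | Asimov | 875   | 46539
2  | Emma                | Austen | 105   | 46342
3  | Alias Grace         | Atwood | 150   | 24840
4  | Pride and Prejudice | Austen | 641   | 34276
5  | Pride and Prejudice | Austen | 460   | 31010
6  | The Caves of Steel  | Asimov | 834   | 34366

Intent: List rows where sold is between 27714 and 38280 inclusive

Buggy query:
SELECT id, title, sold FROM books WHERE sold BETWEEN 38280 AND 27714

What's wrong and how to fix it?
Bug: BETWEEN expects the lower bound first; with 38280 AND 27714 the range is empty

Fix: Write BETWEEN 27714 AND 38280

Corrected query:
SELECT id, title, sold FROM books WHERE sold BETWEEN 27714 AND 38280

Result:
id | title               | sold 
---+---------------------+------
4  | Pride and Prejudice | 34276
5  | Pride and Prejudice | 31010
6  | The Caves of Steel  | 34366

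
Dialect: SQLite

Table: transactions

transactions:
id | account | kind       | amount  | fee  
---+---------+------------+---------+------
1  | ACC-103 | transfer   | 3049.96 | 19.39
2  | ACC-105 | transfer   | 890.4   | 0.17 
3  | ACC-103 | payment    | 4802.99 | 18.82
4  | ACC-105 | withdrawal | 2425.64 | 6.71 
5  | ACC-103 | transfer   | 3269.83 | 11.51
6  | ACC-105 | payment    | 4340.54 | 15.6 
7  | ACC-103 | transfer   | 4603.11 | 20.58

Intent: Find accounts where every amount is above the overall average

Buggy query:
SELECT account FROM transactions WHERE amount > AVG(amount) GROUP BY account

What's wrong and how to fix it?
Bug: WHERE evaluates per row before aggregation, so AVG() is unavailable

Fix: Compute the overall average in a scalar subquery and compare each group's MIN against it in HAVING

Corrected query:
SELECT account FROM transactions GROUP BY account HAVING MIN(amount) > (SELECT AVG(amount) FROM transactions)

Result:
(no rows)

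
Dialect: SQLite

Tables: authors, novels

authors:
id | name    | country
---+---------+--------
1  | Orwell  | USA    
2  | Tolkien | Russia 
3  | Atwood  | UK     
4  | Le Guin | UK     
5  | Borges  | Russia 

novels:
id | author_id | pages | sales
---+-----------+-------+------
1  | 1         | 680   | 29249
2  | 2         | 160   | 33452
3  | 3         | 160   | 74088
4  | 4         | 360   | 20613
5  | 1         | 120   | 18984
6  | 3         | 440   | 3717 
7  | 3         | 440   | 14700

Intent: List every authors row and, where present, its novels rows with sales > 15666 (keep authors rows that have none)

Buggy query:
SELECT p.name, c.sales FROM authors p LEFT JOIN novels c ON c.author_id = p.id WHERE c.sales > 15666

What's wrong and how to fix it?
Bug: A WHERE condition on the right-hand table after LEFT JOIN drops unmatched parents

Fix: Move the right-table condition into the ON clause so unmatched parents are kept

Corrected query:
SELECT p.name, c.sales FROM authors p LEFT JOIN novels c ON c.author_id = p.id AND c.sales > 15666

Result:
name    | sales
--------+------
Orwell  | 18984
Orwell  | 29249
Tolkien | 33452
Atwood  | 74088
Le Guin | 20613
Borges  | NULL 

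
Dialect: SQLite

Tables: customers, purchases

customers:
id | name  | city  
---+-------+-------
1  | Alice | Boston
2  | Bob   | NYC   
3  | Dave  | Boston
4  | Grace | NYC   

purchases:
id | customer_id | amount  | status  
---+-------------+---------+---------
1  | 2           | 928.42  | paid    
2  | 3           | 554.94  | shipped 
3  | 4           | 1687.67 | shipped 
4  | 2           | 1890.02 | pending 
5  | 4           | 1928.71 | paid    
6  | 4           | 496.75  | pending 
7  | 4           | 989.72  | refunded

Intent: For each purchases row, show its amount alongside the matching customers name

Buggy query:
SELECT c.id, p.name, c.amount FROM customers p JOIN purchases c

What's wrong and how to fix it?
Bug: Missing join condition: each purchases row is matched to all customers rows instead of just its own

Fix: Specify the join condition linking the foreign key to the parent id

Corrected query:
SELECT c.id, p.name, c.amount FROM customers p JOIN purchases c ON c.customer_id = p.id

Result:
id | name  | amount 
---+-------+--------
1  | Bob   | 928.42 
2  | Dave  | 554.94 
3  | Grace | 1687.67
4  | Bob   | 1890.02
5  | Grace | 1928.71
6  | Grace | 496.75 
7  | Grace | 989.72 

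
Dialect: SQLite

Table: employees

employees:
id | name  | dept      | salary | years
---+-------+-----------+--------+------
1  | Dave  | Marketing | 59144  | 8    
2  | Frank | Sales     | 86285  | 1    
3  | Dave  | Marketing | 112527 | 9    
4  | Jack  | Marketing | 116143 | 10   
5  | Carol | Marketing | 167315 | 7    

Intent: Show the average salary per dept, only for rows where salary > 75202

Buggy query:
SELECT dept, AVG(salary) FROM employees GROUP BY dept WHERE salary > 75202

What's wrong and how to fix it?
Bug: WHERE cannot follow GROUP BY

Fix: Move the WHERE clause before GROUP BY

Corrected query:
SELECT dept, AVG(salary) FROM employees WHERE salary > 75202 GROUP BY dept

Result:
dept      | AVG(salary)
----------+------------
Marketing | 131995     
Sales     | 86285      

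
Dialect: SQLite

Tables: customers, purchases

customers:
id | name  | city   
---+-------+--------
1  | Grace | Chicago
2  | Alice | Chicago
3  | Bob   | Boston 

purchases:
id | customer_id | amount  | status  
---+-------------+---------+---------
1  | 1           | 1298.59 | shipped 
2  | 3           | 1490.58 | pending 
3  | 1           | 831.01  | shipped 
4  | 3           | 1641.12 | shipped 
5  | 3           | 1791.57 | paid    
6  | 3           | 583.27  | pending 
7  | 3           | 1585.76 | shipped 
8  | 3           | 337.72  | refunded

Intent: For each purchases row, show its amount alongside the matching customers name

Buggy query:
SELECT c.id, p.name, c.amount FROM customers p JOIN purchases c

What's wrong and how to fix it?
Bug: Missing join condition: each purchases row is matched to all customers rows instead of just its own

Fix: Specify the join condition linking the foreign key to the parent id

Corrected query:
SELECT c.id, p.name, c.amount FROM customers p JOIN purchases c ON c.customer_id = p.id

Result:
id | name  | amount 
---+-------+--------
1  | Grace | 1298.59
2  | Bob   | 1490.58
3  | Grace | 831.01 
4  | Bob   | 1641.12
5  | Bob   | 1791.57
6  | Bob   | 583.27 
7  | Bob   | 1585.76
8  | Bob   | 337.72 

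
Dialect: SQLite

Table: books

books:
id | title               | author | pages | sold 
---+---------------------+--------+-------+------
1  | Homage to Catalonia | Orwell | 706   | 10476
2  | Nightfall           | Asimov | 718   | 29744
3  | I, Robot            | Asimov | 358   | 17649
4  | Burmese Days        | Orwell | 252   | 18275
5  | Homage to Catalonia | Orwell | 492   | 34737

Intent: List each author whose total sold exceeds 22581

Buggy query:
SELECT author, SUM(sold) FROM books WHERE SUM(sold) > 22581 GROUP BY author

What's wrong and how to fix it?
Bug: SUM(sold) is an aggregate, but WHERE filters rows before aggregation

Fix: Use HAVING (which filters groups after aggregation) instead of WHERE

Corrected query:
SELECT author, SUM(sold) FROM books GROUP BY author HAVING SUM(sold) > 22581

Result:
author | SUM(sold)
-------+----------
Asimov | 47393    
Orwell | 63488    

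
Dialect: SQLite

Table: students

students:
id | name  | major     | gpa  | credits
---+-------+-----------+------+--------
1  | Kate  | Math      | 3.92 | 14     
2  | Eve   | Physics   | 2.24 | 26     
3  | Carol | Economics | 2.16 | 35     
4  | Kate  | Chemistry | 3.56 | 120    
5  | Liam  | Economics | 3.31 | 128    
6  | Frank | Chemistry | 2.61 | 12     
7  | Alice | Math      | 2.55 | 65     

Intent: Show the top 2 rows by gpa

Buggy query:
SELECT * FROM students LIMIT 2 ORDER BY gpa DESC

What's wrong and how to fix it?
Bug: ORDER BY cannot follow LIMIT; LIMIT is the final clause

Fix: Sort with ORDER BY, then apply LIMIT

Corrected query:
SELECT * FROM students ORDER BY gpa DESC LIMIT 2

Result:
id | name | major     | gpa  | credits
---+------+-----------+------+--------
1  | Kate | Math      | 3.92 | 14     
4  | Kate | Chemistry | 3.56 | 120    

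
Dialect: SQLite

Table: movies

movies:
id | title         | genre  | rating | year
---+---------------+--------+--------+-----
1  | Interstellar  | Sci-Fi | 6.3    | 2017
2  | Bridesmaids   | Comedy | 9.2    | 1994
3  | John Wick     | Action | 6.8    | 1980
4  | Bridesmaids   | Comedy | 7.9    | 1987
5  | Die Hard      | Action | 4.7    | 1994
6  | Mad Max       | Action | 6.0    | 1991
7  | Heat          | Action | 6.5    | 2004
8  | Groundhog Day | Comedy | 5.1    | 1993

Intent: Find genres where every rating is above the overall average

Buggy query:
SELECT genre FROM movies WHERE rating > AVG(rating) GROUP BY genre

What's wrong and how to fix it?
Bug: WHERE evaluates per row before aggregation, so AVG() is unavailable

Fix: Compute the overall average in a scalar subquery and compare each group's MIN against it in HAVING

Corrected query:
SELECT genre FROM movies GROUP BY genre HAVING MIN(rating) > (SELECT AVG(rating) FROM movies)

Result:
(no rows)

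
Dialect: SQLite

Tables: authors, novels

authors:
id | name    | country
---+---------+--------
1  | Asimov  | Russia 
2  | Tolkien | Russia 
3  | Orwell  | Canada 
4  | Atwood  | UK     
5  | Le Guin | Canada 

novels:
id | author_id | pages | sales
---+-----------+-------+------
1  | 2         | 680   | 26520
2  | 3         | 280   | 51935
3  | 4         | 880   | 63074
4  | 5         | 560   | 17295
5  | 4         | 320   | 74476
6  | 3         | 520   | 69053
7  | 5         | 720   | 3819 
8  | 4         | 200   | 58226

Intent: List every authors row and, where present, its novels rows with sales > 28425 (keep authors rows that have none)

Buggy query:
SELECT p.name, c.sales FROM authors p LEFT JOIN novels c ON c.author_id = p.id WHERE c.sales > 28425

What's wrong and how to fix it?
Bug: Filtering c.sales in WHERE discards the NULL rows produced by LEFT JOIN, turning it into an inner join

Fix: Move the right-table condition into the ON clause so unmatched parents are kept

Corrected query:
SELECT p.name, c.sales FROM authors p LEFT JOIN novels c ON c.author_id = p.id AND c.sales > 28425

Result:
name    | sales
--------+------
Asimov  | NULL 
Tolkien | NULL 
Orwell  | 51935
Orwell  | 69053
Atwood  | 58226
Atwood  | 63074
Atwood  | 74476
Le Guin | NULL 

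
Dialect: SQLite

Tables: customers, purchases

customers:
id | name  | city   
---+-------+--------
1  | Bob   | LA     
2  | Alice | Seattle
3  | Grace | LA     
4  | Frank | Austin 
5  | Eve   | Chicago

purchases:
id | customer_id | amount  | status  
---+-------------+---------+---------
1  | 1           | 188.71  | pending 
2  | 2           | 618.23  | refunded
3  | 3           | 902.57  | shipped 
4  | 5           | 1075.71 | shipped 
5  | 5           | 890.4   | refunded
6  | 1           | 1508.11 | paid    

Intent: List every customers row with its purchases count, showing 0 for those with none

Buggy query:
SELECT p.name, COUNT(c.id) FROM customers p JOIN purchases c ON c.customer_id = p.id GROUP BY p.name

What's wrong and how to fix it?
Bug: An inner join excludes parents with zero children

Fix: Use LEFT JOIN so parents without children still appear (COUNT(c.id) gives 0)

Corrected query:
SELECT p.name, COUNT(c.id) FROM customers p LEFT JOIN purchases c ON c.customer_id = p.id GROUP BY p.name

Result:
name  | COUNT(c.id)
------+------------
Alice | 1          
Bob   | 2          
Eve   | 2          
Frank | 0          
Grace | 1          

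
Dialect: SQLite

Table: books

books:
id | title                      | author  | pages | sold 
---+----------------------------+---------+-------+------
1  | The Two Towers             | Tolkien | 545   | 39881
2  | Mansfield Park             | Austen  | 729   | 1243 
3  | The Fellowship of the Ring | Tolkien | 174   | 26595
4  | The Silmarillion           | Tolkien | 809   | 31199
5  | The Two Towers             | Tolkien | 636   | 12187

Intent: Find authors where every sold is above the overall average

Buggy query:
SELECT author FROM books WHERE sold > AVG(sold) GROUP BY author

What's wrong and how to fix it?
Bug: AVG() is an aggregate; it can't sit directly in WHERE

Fix: Compute the overall average in a scalar subquery and compare each group's MIN against it in HAVING

Corrected query:
SELECT author FROM books GROUP BY author HAVING MIN(sold) > (SELECT AVG(sold) FROM books)

Result:
(no rows)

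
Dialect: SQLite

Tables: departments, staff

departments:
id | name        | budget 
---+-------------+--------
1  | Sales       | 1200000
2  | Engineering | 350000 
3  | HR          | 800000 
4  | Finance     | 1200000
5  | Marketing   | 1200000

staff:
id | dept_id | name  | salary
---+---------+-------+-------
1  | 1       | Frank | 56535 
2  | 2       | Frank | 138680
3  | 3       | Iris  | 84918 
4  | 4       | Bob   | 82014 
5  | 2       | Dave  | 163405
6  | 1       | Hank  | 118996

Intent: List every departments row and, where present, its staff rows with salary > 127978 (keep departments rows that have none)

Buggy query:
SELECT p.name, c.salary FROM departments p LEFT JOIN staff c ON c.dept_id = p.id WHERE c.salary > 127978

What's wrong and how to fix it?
Bug: Filtering c.salary in WHERE discards the NULL rows produced by LEFT JOIN, turning it into an inner join

Fix: Move the right-table condition into the ON clause so unmatched parents are kept

Corrected query:
SELECT p.name, c.salary FROM departments p LEFT JOIN staff c ON c.dept_id = p.id AND c.salary > 127978

Result:
name        | salary
------------+-------
Sales       | NULL  
Engineering | 138680
Engineering | 163405
HR          | NULL  
Finance     | NULL  
Marketing   | NULL  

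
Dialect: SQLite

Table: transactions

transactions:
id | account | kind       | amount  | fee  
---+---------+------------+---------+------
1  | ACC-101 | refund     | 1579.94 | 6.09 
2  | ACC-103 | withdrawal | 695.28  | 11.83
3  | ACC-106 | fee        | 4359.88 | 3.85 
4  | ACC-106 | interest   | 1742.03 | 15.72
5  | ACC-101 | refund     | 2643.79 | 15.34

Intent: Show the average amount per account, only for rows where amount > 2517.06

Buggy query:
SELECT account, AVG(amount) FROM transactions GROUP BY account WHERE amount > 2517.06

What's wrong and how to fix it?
Bug: WHERE cannot follow GROUP BY

Fix: Place WHERE between FROM and GROUP BY

Corrected query:
SELECT account, AVG(amount) FROM transactions WHERE amount > 2517.06 GROUP BY account

Result:
account | AVG(amount)
--------+------------
ACC-101 | 2643.79    
ACC-106 | 4359.88    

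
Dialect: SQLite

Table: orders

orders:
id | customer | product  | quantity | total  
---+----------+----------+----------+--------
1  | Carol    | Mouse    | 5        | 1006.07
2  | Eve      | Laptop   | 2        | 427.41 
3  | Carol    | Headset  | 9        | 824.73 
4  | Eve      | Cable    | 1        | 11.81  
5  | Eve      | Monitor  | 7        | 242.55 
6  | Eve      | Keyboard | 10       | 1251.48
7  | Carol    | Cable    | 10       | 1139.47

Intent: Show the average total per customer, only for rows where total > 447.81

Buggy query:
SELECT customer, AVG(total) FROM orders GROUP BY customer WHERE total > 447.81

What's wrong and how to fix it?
Bug: WHERE cannot follow GROUP BY

Fix: Place WHERE between FROM and GROUP BY

Corrected query:
SELECT customer, AVG(total) FROM orders WHERE total > 447.81 GROUP BY customer

Result:
customer | AVG(total)
---------+-----------
Carol    | 990.09    
Eve      | 1251.48   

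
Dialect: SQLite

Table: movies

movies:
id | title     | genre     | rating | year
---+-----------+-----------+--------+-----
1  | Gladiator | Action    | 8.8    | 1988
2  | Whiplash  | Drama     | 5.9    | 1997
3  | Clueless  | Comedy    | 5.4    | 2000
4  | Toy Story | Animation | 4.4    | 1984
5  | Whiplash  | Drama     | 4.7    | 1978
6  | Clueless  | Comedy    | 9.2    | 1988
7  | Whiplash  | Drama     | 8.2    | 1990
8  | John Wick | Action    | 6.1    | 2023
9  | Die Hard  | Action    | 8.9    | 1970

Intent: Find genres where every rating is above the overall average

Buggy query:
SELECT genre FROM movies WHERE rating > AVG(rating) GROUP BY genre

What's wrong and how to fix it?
Bug: WHERE evaluates per row before aggregation, so AVG() is unavailable

Fix: Use a subquery for AVG and a HAVING MIN(...) filter so the condition holds for every row in the group

Corrected query:
SELECT genre FROM movies GROUP BY genre HAVING MIN(rating) > (SELECT AVG(rating) FROM movies)

Result:
(no rows)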